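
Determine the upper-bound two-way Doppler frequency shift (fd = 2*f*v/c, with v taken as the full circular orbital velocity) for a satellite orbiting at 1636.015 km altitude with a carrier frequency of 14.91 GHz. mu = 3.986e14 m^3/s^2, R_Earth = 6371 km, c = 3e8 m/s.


r = 8.007015e+06 m
v = sqrt(mu/r) = 7055.5898 m/s (worst-case radial velocity)
f = 14.91 GHz = 1.491e+10 Hz
fd = 2*f*v/c = 2*1.491e+10*7055.5898/3.0e+08
fd = 701325.6300 Hz

701325.6300 Hz


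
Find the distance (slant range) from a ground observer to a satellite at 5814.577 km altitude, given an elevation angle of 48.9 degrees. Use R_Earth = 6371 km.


h = 5814.577 km, el = 48.9 deg
d = -R_E*sin(el) + sqrt((R_E*sin(el))^2 + 2*R_E*h + h^2)
d = -6371.0000*sin(0.853466) + sqrt((6371.0000*0.7535634)^2 + 2*6371.0000*5814.577 + 5814.577^2)
d = 6642.2897 km

6642.2897 km


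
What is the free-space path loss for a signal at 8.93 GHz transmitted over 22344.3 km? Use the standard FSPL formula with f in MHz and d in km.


f = 8.93 GHz = 8930.0000 MHz
d = 22344.3 km
FSPL = 32.44 + 20*log10(8930.0000) + 20*log10(22344.3)
FSPL = 32.44 + 79.0170 + 86.9833
FSPL = 198.4404 dB

198.4404 dB


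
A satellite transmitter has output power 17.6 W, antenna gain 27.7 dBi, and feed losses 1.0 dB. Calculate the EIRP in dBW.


Pt = 17.6 W = 12.4551 dBW
EIRP = Pt_dBW + Gt - losses = 12.4551 + 27.7 - 1.0 = 39.1551 dBW

39.1551 dBW


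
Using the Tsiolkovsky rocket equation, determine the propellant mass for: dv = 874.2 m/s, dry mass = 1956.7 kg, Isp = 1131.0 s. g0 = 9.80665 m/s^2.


ve = Isp * g0 = 1131.0 * 9.80665 = 11091.321150 m/s
mass ratio = exp(dv/ve) = exp(874.2/11091.321150) = 1.08200779
m_prop = m_dry * (mr - 1) = 1956.7 * (1.08200779 - 1)
m_prop = 160.4646 kg

160.4646 kg


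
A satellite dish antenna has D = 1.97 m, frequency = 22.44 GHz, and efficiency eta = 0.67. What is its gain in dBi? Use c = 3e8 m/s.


lambda = c/f = 3e8 / 2.244e+10 = 0.01336898 m
G = eta*(pi*D/lambda)^2 = 0.67*(pi*1.97/0.01336898)^2
G = 143585.3715 (linear)
G = 10*log10(143585.3715) = 51.5711 dBi

51.5711 dBi


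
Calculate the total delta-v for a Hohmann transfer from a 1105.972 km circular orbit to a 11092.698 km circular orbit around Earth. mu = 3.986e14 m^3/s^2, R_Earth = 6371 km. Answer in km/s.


r1 = 7476.9720 km = 7.476972e+06 m
r2 = 17463.6980 km = 1.7463698e+07 m
dv1 = sqrt(mu/r1)*(sqrt(2*r2/(r1+r2)) - 1) = 1339.0255 m/s
dv2 = sqrt(mu/r2)*(1 - sqrt(2*r1/(r1+r2))) = 1078.1574 m/s
total dv = |dv1| + |dv2| = 1339.0255 + 1078.1574 = 2417.1829 m/s = 2.4172 km/s

2.4172 km/s


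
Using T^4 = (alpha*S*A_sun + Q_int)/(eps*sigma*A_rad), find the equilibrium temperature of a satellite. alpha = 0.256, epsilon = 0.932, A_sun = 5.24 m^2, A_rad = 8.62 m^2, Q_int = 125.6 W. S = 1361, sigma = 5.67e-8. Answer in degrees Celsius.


Numerator = alpha*S*A_sun + Q_int = 0.256*1361*5.24 + 125.6 = 1951.2998 W
Denominator = eps*sigma*A_rad = 0.932*5.67e-8*8.62 = 4.5551873e-07 W/K^4
T^4 = 4.2836874e+09 K^4
T = 255.8318 K = -17.3182 C

-17.3182 degrees Celsius


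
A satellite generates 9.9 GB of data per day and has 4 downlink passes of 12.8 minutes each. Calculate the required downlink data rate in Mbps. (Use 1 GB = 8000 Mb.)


total contact time = 4 * 12.8 * 60 = 3072.0000 s
data = 9.9 GB = 79200.0000 Mb
rate = 79200.0000 / 3072.0000 = 25.7812 Mbps

25.7812 Mbps


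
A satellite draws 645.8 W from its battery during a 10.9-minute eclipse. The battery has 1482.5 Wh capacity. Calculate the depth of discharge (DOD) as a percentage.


E_used = P * t / 60 = 645.8 * 10.9 / 60 = 117.3203 Wh
DOD = E_used / E_total * 100 = 117.3203 / 1482.5 * 100
DOD = 7.9137 %

7.9137 %


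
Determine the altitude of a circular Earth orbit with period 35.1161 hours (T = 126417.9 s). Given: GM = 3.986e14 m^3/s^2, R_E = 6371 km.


T = 126417.9 s
r = (mu*T^2/(4*pi^2))^(1/3) = (3.986e14 * 126417.9^2 / (4*pi^2))^(1/3)
r = 5.4441686e+07 m = 54441.6861 km
alt = r - R_E = 54441.6861 - 6371 = 48070.6861 km

48070.6861 km


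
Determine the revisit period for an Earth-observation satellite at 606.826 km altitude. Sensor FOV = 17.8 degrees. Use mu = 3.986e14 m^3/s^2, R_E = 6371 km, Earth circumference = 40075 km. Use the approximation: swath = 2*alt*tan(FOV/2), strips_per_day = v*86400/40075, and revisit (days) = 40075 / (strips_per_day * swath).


swath = 2*606.826*tan(0.1553343) = 190.0528 km
v = sqrt(mu/r) = 7558.0294 m/s = 7.5580 km/s
strips/day = v*86400/40075 = 7.5580*86400/40075 = 16.2948
coverage/day = strips * swath = 16.2948 * 190.0528 = 3096.8711 km
revisit = 40075 / 3096.8711 = 12.9405 days

12.9405 days


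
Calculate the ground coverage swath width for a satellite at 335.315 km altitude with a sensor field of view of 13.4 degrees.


FOV = 13.4 deg = 0.2338741 rad
swath = 2 * alt * tan(FOV/2) = 2 * 335.315 * tan(0.1169371)
swath = 2 * 335.315 * 0.117473
swath = 78.7809 km

78.7809 km


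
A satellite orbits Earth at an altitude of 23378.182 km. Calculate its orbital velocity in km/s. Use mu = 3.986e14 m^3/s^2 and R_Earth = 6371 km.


r = R_E + alt = 6371.0 + 23378.182 = 29749.1820 km = 2.9749182e+07 m
v = sqrt(mu/r) = sqrt(3.986e14 / 2.9749182e+07) = 3660.4218 m/s = 3.6604 km/s

3.6604 km/s


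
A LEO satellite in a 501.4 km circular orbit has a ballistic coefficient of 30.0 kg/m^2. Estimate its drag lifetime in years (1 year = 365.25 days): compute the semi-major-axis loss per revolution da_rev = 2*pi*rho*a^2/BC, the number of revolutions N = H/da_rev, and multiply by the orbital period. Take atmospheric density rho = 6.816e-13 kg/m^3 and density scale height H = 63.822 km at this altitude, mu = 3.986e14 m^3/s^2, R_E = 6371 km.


a = R_E + alt = 6872.4000 km = 6.8724e+06 m
da_rev = 2*pi*rho*a^2/BC = 2*pi*6.816e-13*(6.8724e+06)^2/30.0 = 6.742253 m per revolution
N = H/da_rev = 63822.0000 m / 6.742253 m = 9465.9751 revolutions
P = 2*pi*sqrt(a^3/mu) = 5669.8800 s
lifetime = N*P = 9465.9751 * 5669.8800 = 5.3670942e+07 s = 621.1915 days
years = 621.1915 / 365.25 = 1.7007 years

1.7007 years


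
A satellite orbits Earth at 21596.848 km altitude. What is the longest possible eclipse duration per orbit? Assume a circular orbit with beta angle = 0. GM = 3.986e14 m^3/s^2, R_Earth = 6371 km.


r = 27967.8480 km
T = 775.7978 min
Eclipse fraction = arcsin(R_E/r)/pi = arcsin(6371.0000/27967.8480)/pi
= arcsin(0.2277973)/pi = 0.07315235
Eclipse duration = 0.07315235 * 775.7978 = 56.7514 min

56.7514 minutes


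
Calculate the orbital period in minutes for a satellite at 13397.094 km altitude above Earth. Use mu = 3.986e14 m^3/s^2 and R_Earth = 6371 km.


r = 19768.0940 km = 1.9768094e+07 m
T = 2*pi*sqrt(r^3/mu) = 2*pi*sqrt(7.7249272e+21 / 3.986e14)
T = 27660.3975 s = 461.0066 min

461.0066 minutes


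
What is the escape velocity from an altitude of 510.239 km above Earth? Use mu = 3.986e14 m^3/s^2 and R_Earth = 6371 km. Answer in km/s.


r = 6371.0 + 510.239 = 6881.2390 km = 6.881239e+06 m
v_esc = sqrt(2*mu/r) = sqrt(2*3.986e14 / 6.881239e+06)
v_esc = 10763.4209 m/s = 10.7634 km/s

10.7634 km/s


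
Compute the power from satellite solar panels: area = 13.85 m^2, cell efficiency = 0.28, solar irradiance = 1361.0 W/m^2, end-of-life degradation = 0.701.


P = area * eta * S * degradation
P = 13.85 * 0.28 * 1361.0 * 0.701
P = 3699.8486 W

3699.8486 W


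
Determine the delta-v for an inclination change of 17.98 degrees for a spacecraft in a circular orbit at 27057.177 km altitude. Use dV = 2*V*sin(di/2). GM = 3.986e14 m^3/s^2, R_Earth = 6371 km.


r = 33428.1770 km = 3.3428177e+07 m
V = sqrt(mu/r) = 3453.1250 m/s
di = 17.98 deg = 0.3138102 rad
dV = 2*V*sin(di/2) = 2*3453.1250*sin(0.1569051)
dV = 1079.1850 m/s = 1.0792 km/s

1.0792 km/s


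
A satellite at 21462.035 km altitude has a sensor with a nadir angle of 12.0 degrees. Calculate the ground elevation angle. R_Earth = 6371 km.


r = R_E + alt = 27833.0350 km
Law of sines in the satellite / Earth-center / ground-point triangle:
  sin(nadir)/R_E = sin(90 + el)/r  =>  cos(el) = (r/R_E)*sin(nadir)
cos(el) = (27833.0350 / 6371.0000) * sin(12.0 deg) = 0.9083053
el = arccos(0.9083053) = 24.7278 deg
(Earth-central angle = 90 - nadir - el = 53.2722 deg)

24.7278 degrees


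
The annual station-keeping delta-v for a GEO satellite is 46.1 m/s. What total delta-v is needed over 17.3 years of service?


dV = rate * years = 46.1 * 17.3
dV = 797.5300 m/s

797.5300 m/s


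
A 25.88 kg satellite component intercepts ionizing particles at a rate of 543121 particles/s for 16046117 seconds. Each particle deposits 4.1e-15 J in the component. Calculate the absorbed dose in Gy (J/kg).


Total energy deposited = rate * time * E_per
  = 543121 * 16046117 * 4.1e-15 = 0.03573143 J
Dose = E_total / mass = 0.03573143 / 25.88
Dose = 0.001380658 Gy

0.0014 Gy


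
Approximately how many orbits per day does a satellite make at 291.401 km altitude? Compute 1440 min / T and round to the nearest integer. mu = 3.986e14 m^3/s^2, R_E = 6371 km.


r = 6.662401e+06 m
T = 2*pi*sqrt(r^3/mu) = 5411.9948 s = 90.1999 min
revs/day = 1440 / 90.1999 = 15.9645
Rounded: 16 revolutions per day

16 revolutions per day


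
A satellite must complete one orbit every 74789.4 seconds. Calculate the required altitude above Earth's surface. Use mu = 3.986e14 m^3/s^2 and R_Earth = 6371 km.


T = 74789.4 s
r = (mu*T^2/(4*pi^2))^(1/3) = (3.986e14 * 74789.4^2 / (4*pi^2))^(1/3)
r = 3.8366533e+07 m = 38366.5327 km
alt = r - R_E = 38366.5327 - 6371 = 31995.5327 km

31995.5327 km


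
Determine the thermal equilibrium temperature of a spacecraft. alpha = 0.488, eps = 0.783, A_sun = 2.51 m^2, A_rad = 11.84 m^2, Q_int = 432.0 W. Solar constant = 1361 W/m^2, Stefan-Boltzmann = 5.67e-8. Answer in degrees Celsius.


Numerator = alpha*S*A_sun + Q_int = 0.488*1361*2.51 + 432.0 = 2099.0617 W
Denominator = eps*sigma*A_rad = 0.783*5.67e-8*11.84 = 5.2564982e-07 W/K^4
T^4 = 3.99327e+09 K^4
T = 251.3808 K = -21.7692 C

-21.7692 degrees Celsius


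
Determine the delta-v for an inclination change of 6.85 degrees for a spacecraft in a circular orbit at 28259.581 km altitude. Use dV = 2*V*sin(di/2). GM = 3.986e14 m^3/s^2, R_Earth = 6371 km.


r = 34630.5810 km = 3.4630581e+07 m
V = sqrt(mu/r) = 3392.6477 m/s
di = 6.85 deg = 0.1195551 rad
dV = 2*V*sin(di/2) = 2*3392.6477*sin(0.05977753)
dV = 405.3667 m/s = 0.4053667 km/s

0.4054 km/s


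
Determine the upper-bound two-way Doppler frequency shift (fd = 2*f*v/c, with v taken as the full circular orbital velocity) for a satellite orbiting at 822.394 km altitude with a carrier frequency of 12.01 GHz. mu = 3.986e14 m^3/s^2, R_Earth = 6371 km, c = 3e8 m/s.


r = 7.193394e+06 m
v = sqrt(mu/r) = 7443.9204 m/s (worst-case radial velocity)
f = 12.01 GHz = 1.201e+10 Hz
fd = 2*f*v/c = 2*1.201e+10*7443.9204/3.0e+08
fd = 596009.8969 Hz

596009.8969 Hz


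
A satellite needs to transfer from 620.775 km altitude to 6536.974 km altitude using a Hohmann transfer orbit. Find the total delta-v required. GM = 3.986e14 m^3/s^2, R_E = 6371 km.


r1 = 6991.7750 km = 6.991775e+06 m
r2 = 12907.9740 km = 1.2907974e+07 m
dv1 = sqrt(mu/r1)*(sqrt(2*r2/(r1+r2)) - 1) = 1049.4486 m/s
dv2 = sqrt(mu/r2)*(1 - sqrt(2*r1/(r1+r2))) = 898.7213 m/s
total dv = |dv1| + |dv2| = 1049.4486 + 898.7213 = 1948.1699 m/s = 1.9482 km/s

1.9482 km/s


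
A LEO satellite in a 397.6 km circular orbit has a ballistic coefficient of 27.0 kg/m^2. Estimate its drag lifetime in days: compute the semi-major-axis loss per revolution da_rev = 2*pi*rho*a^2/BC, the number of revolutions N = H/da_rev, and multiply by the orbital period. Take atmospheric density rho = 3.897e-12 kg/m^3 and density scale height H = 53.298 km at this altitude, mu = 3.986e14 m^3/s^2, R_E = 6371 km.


a = R_E + alt = 6768.6000 km = 6.7686e+06 m
da_rev = 2*pi*rho*a^2/BC = 2*pi*3.897e-12*(6.7686e+06)^2/27.0 = 41.547434 m per revolution
N = H/da_rev = 53298.0000 m / 41.547434 m = 1282.8229 revolutions
P = 2*pi*sqrt(a^3/mu) = 5541.9103 s
lifetime = N*P = 1282.8229 * 5541.9103 = 7.1092895e+06 s = 82.2834 days

82.2834 days


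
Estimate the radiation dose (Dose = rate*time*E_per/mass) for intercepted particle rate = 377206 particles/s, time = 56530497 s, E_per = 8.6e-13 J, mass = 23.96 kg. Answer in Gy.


Total energy deposited = rate * time * E_per
  = 377206 * 56530497 * 8.6e-13 = 18.3383 J
Dose = E_total / mass = 18.3383 / 23.96
Dose = 0.7653728 Gy

0.7654 Gy


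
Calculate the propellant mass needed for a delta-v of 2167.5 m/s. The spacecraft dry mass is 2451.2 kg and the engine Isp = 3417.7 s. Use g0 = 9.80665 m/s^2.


ve = Isp * g0 = 3417.7 * 9.80665 = 33516.187705 m/s
mass ratio = exp(dv/ve) = exp(2167.5/33516.187705) = 1.06680718
m_prop = m_dry * (mr - 1) = 2451.2 * (1.06680718 - 1)
m_prop = 163.7578 kg

163.7578 kg


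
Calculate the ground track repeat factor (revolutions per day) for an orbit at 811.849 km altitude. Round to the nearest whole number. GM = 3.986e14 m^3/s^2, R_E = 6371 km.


r = 7.182849e+06 m
T = 2*pi*sqrt(r^3/mu) = 6058.3774 s = 100.9730 min
revs/day = 1440 / 100.9730 = 14.2612
Rounded: 14 revolutions per day

14 revolutions per day


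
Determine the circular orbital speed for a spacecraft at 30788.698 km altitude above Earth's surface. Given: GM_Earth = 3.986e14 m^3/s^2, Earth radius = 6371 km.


r = R_E + alt = 6371.0 + 30788.698 = 37159.6980 km = 3.7159698e+07 m
v = sqrt(mu/r) = sqrt(3.986e14 / 3.7159698e+07) = 3275.1603 m/s = 3.2752 km/s

3.2752 km/s


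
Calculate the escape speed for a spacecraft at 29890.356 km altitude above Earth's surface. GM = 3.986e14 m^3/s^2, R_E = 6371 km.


r = 6371.0 + 29890.356 = 36261.3560 km = 3.6261356e+07 m
v_esc = sqrt(2*mu/r) = sqrt(2*3.986e14 / 3.6261356e+07)
v_esc = 4688.7991 m/s = 4.6888 km/s

4.6888 km/s


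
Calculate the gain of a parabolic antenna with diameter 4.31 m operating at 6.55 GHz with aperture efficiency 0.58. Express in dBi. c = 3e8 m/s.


lambda = c/f = 3e8 / 6.55e+09 = 0.04580153 m
G = eta*(pi*D/lambda)^2 = 0.58*(pi*4.31/0.04580153)^2
G = 50690.0092 (linear)
G = 10*log10(50690.0092) = 47.0492 dBi

47.0492 dBi


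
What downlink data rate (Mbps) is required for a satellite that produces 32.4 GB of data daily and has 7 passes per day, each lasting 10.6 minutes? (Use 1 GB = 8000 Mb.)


total contact time = 7 * 10.6 * 60 = 4452.0000 s
data = 32.4 GB = 259200.0000 Mb
rate = 259200.0000 / 4452.0000 = 58.2210 Mbps

58.2210 Mbps


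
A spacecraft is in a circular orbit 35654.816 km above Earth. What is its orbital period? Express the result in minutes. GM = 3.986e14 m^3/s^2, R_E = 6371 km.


r = 42025.8160 km = 4.2025816e+07 m
T = 2*pi*sqrt(r^3/mu) = 2*pi*sqrt(7.4224702e+22 / 3.986e14)
T = 85740.3897 s = 1429.0065 min

1429.0065 minutes


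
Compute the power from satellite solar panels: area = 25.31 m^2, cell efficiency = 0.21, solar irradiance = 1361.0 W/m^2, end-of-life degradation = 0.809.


P = area * eta * S * degradation
P = 25.31 * 0.21 * 1361.0 * 0.809
P = 5852.1855 W

5852.1855 W


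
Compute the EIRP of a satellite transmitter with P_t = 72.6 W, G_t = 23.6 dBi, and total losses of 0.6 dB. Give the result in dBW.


Pt = 72.6 W = 18.6094 dBW
EIRP = Pt_dBW + Gt - losses = 18.6094 + 23.6 - 0.6 = 41.6094 dBW

41.6094 dBW


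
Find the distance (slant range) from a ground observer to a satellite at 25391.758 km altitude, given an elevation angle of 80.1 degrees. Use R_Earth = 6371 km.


h = 25391.758 km, el = 80.1 deg
d = -R_E*sin(el) + sqrt((R_E*sin(el))^2 + 2*R_E*h + h^2)
d = -6371.0000*sin(1.3980) + sqrt((6371.0000*0.9851093)^2 + 2*6371.0000*25391.758 + 25391.758^2)
d = 25467.7337 km

25467.7337 km


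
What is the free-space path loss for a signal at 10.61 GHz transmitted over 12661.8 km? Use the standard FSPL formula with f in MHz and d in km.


f = 10.61 GHz = 10610.0000 MHz
d = 12661.8 km
FSPL = 32.44 + 20*log10(10610.0000) + 20*log10(12661.8)
FSPL = 32.44 + 80.5143 + 82.0499
FSPL = 195.0042 dB

195.0042 dB


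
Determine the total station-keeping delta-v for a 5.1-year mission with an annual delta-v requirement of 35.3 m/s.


dV = rate * years = 35.3 * 5.1
dV = 180.0300 m/s

180.0300 m/s


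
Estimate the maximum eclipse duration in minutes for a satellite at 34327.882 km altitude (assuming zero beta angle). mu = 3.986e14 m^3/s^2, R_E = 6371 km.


r = 40698.8820 km
T = 1361.8638 min
Eclipse fraction = arcsin(R_E/r)/pi = arcsin(6371.0000/40698.8820)/pi
= arcsin(0.1565399)/pi = 0.05003399
Eclipse duration = 0.05003399 * 1361.8638 = 68.1395 min

68.1395 minutes


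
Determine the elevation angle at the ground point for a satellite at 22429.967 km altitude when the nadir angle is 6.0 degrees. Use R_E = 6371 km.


r = R_E + alt = 28800.9670 km
Law of sines in the satellite / Earth-center / ground-point triangle:
  sin(nadir)/R_E = sin(90 + el)/r  =>  cos(el) = (r/R_E)*sin(nadir)
cos(el) = (28800.9670 / 6371.0000) * sin(6.0 deg) = 0.4725351
el = arccos(0.4725351) = 61.8010 deg
(Earth-central angle = 90 - nadir - el = 22.1990 deg)

61.8010 degrees


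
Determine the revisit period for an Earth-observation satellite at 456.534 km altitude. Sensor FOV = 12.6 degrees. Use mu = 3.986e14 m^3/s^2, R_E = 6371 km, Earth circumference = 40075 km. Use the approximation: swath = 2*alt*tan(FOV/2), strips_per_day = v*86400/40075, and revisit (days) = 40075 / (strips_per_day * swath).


swath = 2*456.534*tan(0.1099557) = 100.8036 km
v = sqrt(mu/r) = 7640.7627 m/s = 7.6408 km/s
strips/day = v*86400/40075 = 7.6408*86400/40075 = 16.4732
coverage/day = strips * swath = 16.4732 * 100.8036 = 1660.5546 km
revisit = 40075 / 1660.5546 = 24.1335 days

24.1335 days


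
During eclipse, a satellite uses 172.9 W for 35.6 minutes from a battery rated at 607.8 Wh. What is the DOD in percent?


E_used = P * t / 60 = 172.9 * 35.6 / 60 = 102.5873 Wh
DOD = E_used / E_total * 100 = 102.5873 / 607.8 * 100
DOD = 16.8785 %

16.8785 %


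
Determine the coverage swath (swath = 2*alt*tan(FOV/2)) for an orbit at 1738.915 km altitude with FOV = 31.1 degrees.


FOV = 31.1 deg = 0.5427974 rad
swath = 2 * alt * tan(FOV/2) = 2 * 1738.915 * tan(0.2713987)
swath = 2 * 1738.915 * 0.2782646
swath = 967.7568 km

967.7568 km


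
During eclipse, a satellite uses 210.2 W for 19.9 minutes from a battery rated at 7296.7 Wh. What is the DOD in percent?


E_used = P * t / 60 = 210.2 * 19.9 / 60 = 69.7163 Wh
DOD = E_used / E_total * 100 = 69.7163 / 7296.7 * 100
DOD = 0.9554502 %

0.9555 %


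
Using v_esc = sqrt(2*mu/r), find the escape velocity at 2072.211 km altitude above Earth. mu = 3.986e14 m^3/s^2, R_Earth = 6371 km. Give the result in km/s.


r = 6371.0 + 2072.211 = 8443.2110 km = 8.443211e+06 m
v_esc = sqrt(2*mu/r) = sqrt(2*3.986e14 / 8.443211e+06)
v_esc = 9716.9468 m/s = 9.7169 km/s

9.7169 km/s


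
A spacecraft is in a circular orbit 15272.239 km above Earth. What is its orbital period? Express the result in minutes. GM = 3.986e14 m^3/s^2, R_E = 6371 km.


r = 21643.2390 km = 2.1643239e+07 m
T = 2*pi*sqrt(r^3/mu) = 2*pi*sqrt(1.0138338e+22 / 3.986e14)
T = 31687.9836 s = 528.1331 min

528.1331 minutes


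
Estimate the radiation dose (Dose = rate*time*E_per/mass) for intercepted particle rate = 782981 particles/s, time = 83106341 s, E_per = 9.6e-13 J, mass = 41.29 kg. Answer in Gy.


Total energy deposited = rate * time * E_per
  = 782981 * 83106341 * 9.6e-13 = 62.4679 J
Dose = E_total / mass = 62.4679 / 41.29
Dose = 1.5129 Gy

1.5129 Gy


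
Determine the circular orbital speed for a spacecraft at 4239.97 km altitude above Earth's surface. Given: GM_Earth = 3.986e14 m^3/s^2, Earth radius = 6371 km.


r = R_E + alt = 6371.0 + 4239.97 = 10610.9700 km = 1.061097e+07 m
v = sqrt(mu/r) = sqrt(3.986e14 / 1.061097e+07) = 6129.0209 m/s = 6.1290 km/s

6.1290 km/s


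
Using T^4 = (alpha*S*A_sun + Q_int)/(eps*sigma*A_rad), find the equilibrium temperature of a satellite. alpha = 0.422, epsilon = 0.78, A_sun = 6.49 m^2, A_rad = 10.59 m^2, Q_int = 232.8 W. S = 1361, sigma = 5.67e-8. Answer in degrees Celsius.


Numerator = alpha*S*A_sun + Q_int = 0.422*1361*6.49 + 232.8 = 3960.2796 W
Denominator = eps*sigma*A_rad = 0.78*5.67e-8*10.59 = 4.6835334e-07 W/K^4
T^4 = 8.4557518e+09 K^4
T = 303.2411 K = 30.0911 C

30.0911 degrees Celsius


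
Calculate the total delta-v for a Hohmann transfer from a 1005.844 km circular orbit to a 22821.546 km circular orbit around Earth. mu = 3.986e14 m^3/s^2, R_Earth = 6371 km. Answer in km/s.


r1 = 7376.8440 km = 7.376844e+06 m
r2 = 29192.5460 km = 2.9192546e+07 m
dv1 = sqrt(mu/r1)*(sqrt(2*r2/(r1+r2)) - 1) = 1937.2912 m/s
dv2 = sqrt(mu/r2)*(1 - sqrt(2*r1/(r1+r2))) = 1348.0955 m/s
total dv = |dv1| + |dv2| = 1937.2912 + 1348.0955 = 3285.3867 m/s = 3.2854 km/s

3.2854 km/s


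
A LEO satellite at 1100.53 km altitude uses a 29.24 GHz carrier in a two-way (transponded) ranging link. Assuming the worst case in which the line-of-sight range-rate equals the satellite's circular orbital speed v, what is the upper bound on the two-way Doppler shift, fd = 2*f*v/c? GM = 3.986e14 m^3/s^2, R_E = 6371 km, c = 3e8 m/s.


r = 7.47153e+06 m
v = sqrt(mu/r) = 7304.0523 m/s (worst-case radial velocity)
f = 29.24 GHz = 2.924e+10 Hz
fd = 2*f*v/c = 2*2.924e+10*7304.0523/3.0e+08
fd = 1.4238033e+06 Hz

1.4238e+06 Hz


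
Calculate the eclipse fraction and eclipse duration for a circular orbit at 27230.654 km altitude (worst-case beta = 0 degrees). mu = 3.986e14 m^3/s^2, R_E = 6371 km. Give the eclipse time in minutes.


r = 33601.6540 km
T = 1021.6472 min
Eclipse fraction = arcsin(R_E/r)/pi = arcsin(6371.0000/33601.6540)/pi
= arcsin(0.1896038)/pi = 0.06072034
Eclipse duration = 0.06072034 * 1021.6472 = 62.0348 min

62.0348 minutes


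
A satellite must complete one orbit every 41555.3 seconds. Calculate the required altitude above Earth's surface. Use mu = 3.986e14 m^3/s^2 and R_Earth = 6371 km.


T = 41555.3 s
r = (mu*T^2/(4*pi^2))^(1/3) = (3.986e14 * 41555.3^2 / (4*pi^2))^(1/3)
r = 2.5930455e+07 m = 25930.4548 km
alt = r - R_E = 25930.4548 - 6371 = 19559.4548 km

19559.4548 km


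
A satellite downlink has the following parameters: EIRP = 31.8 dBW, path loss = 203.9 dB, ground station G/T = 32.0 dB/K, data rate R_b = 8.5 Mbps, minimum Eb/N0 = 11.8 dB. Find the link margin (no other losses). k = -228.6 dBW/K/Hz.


C/N0 = EIRP - FSPL + G/T - k = 31.8 - 203.9 + 32.0 - (-228.6)
C/N0 = 88.5000 dB-Hz
R_b = 8.5 Mbps = 8.5e+06 bps -> 10*log10(R_b) = 69.2942 dB-Hz
Eb/N0 = C/N0 - 10*log10(R_b) = 88.5000 - 69.2942 = 19.2058 dB
Margin = Eb/N0 - Eb/N0_req = 19.2058 - 11.8 = 7.4058 dB (link closes)

7.4058 dB


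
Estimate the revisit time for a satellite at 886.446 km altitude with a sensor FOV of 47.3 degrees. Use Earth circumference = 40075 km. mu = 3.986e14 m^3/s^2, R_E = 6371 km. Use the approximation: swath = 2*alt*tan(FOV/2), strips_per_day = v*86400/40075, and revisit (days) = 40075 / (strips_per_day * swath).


swath = 2*886.446*tan(0.4127704) = 776.4006 km
v = sqrt(mu/r) = 7410.9988 m/s = 7.4110 km/s
strips/day = v*86400/40075 = 7.4110*86400/40075 = 15.9778
coverage/day = strips * swath = 15.9778 * 776.4006 = 12405.1730 km
revisit = 40075 / 12405.1730 = 3.2305 days

3.2305 days


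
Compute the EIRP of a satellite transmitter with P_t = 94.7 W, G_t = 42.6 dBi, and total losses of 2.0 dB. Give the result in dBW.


Pt = 94.7 W = 19.7635 dBW
EIRP = Pt_dBW + Gt - losses = 19.7635 + 42.6 - 2.0 = 60.3635 dBW

60.3635 dBW


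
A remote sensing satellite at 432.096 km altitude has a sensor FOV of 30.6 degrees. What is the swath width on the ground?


FOV = 30.6 deg = 0.5340708 rad
swath = 2 * alt * tan(FOV/2) = 2 * 432.096 * tan(0.2670354)
swath = 2 * 432.096 * 0.273569
swath = 236.4162 km

236.4162 km


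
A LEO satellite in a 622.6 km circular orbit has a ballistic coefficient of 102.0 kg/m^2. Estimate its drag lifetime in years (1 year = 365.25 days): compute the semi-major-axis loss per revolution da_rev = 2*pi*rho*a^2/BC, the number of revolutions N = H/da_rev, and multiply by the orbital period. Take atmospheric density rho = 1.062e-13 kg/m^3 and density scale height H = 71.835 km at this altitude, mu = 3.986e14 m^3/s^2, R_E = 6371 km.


a = R_E + alt = 6993.6000 km = 6.9936e+06 m
da_rev = 2*pi*rho*a^2/BC = 2*pi*1.062e-13*(6.9936e+06)^2/102.0 = 0.319967444 m per revolution
N = H/da_rev = 71835.0000 m / 0.319967444 m = 224507.2160 revolutions
P = 2*pi*sqrt(a^3/mu) = 5820.5283 s
lifetime = N*P = 224507.2160 * 5820.5283 = 1.3067506e+09 s = 15124.4283 days
years = 15124.4283 / 365.25 = 41.4084 years

41.4084 years


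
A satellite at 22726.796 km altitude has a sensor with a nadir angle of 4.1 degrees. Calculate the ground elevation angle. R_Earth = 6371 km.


r = R_E + alt = 29097.7960 km
Law of sines in the satellite / Earth-center / ground-point triangle:
  sin(nadir)/R_E = sin(90 + el)/r  =>  cos(el) = (r/R_E)*sin(nadir)
cos(el) = (29097.7960 / 6371.0000) * sin(4.1 deg) = 0.326545
el = arccos(0.326545) = 70.9408 deg
(Earth-central angle = 90 - nadir - el = 14.9592 deg)

70.9408 degrees


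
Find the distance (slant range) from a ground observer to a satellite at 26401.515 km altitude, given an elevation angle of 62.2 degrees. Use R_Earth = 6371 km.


h = 26401.515 km, el = 62.2 deg
d = -R_E*sin(el) + sqrt((R_E*sin(el))^2 + 2*R_E*h + h^2)
d = -6371.0000*sin(1.0856) + sqrt((6371.0000*0.884581)^2 + 2*6371.0000*26401.515 + 26401.515^2)
d = 27001.8716 km

27001.8716 km


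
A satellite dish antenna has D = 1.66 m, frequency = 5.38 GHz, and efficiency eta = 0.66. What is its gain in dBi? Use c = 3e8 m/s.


lambda = c/f = 3e8 / 5.38e+09 = 0.05576208 m
G = eta*(pi*D/lambda)^2 = 0.66*(pi*1.66/0.05576208)^2
G = 5772.7387 (linear)
G = 10*log10(5772.7387) = 37.6138 dBi

37.6138 dBi


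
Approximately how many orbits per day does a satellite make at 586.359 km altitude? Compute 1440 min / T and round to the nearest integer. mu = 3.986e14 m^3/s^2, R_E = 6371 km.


r = 6.957359e+06 m
T = 2*pi*sqrt(r^3/mu) = 5775.3438 s = 96.2557 min
revs/day = 1440 / 96.2557 = 14.9601
Rounded: 15 revolutions per day

15 revolutions per day


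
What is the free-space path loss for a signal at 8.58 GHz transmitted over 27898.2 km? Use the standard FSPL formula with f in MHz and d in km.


f = 8.58 GHz = 8580.0000 MHz
d = 27898.2 km
FSPL = 32.44 + 20*log10(8580.0000) + 20*log10(27898.2)
FSPL = 32.44 + 78.6697 + 88.9115
FSPL = 200.0213 dB

200.0213 dB


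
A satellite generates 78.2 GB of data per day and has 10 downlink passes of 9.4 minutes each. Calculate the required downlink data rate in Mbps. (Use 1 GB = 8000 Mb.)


total contact time = 10 * 9.4 * 60 = 5640.0000 s
data = 78.2 GB = 625600.0000 Mb
rate = 625600.0000 / 5640.0000 = 110.9220 Mbps

110.9220 Mbps


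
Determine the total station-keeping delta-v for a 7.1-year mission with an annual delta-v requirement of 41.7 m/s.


dV = rate * years = 41.7 * 7.1
dV = 296.0700 m/s

296.0700 m/s


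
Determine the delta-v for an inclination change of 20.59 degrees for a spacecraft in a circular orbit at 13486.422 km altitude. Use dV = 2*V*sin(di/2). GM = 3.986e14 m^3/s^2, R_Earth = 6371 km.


r = 19857.4220 km = 1.9857422e+07 m
V = sqrt(mu/r) = 4480.3012 m/s
di = 20.59 deg = 0.3593633 rad
dV = 2*V*sin(di/2) = 2*4480.3012*sin(0.1796816)
dV = 1601.4062 m/s = 1.6014 km/s

1.6014 km/s


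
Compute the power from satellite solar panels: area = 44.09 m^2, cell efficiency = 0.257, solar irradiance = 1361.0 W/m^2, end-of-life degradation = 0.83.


P = area * eta * S * degradation
P = 44.09 * 0.257 * 1361.0 * 0.83
P = 12799.9844 W

12799.9844 W


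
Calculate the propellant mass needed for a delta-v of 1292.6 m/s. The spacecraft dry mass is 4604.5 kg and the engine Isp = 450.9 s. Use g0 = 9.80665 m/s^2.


ve = Isp * g0 = 450.9 * 9.80665 = 4421.818485 m/s
mass ratio = exp(dv/ve) = exp(1292.6/4421.818485) = 1.33953585
m_prop = m_dry * (mr - 1) = 4604.5 * (1.33953585 - 1)
m_prop = 1563.3928 kg

1563.3928 kg


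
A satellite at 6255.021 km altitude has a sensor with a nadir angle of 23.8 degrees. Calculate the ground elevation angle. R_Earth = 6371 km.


r = R_E + alt = 12626.0210 km
Law of sines in the satellite / Earth-center / ground-point triangle:
  sin(nadir)/R_E = sin(90 + el)/r  =>  cos(el) = (r/R_E)*sin(nadir)
cos(el) = (12626.0210 / 6371.0000) * sin(23.8 deg) = 0.7997444
el = arccos(0.7997444) = 36.8943 deg
(Earth-central angle = 90 - nadir - el = 29.3057 deg)

36.8943 degrees


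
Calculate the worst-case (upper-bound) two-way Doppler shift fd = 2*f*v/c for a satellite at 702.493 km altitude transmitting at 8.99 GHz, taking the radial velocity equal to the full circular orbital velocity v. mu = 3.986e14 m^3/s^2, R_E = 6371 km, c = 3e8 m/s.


r = 7.073493e+06 m
v = sqrt(mu/r) = 7506.7453 m/s (worst-case radial velocity)
f = 8.99 GHz = 8.99e+09 Hz
fd = 2*f*v/c = 2*8.99e+09*7506.7453/3.0e+08
fd = 449904.2708 Hz

449904.2708 Hz


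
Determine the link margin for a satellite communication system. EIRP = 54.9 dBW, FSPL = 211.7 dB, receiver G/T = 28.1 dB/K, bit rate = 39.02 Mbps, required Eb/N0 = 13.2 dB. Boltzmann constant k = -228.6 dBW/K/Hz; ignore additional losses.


C/N0 = EIRP - FSPL + G/T - k = 54.9 - 211.7 + 28.1 - (-228.6)
C/N0 = 99.9000 dB-Hz
R_b = 39.02 Mbps = 3.902e+07 bps -> 10*log10(R_b) = 75.9129 dB-Hz
Eb/N0 = C/N0 - 10*log10(R_b) = 99.9000 - 75.9129 = 23.9871 dB
Margin = Eb/N0 - Eb/N0_req = 23.9871 - 13.2 = 10.7871 dB (link closes)

10.7871 dB


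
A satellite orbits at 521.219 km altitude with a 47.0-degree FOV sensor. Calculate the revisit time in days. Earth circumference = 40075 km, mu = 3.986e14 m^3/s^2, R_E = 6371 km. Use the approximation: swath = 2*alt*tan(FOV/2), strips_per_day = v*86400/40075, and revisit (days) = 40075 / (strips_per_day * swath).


swath = 2*521.219*tan(0.4101524) = 453.2649 km
v = sqrt(mu/r) = 7604.8230 m/s = 7.6048 km/s
strips/day = v*86400/40075 = 7.6048*86400/40075 = 16.3957
coverage/day = strips * swath = 16.3957 * 453.2649 = 7431.5851 km
revisit = 40075 / 7431.5851 = 5.3925 days

5.3925 days


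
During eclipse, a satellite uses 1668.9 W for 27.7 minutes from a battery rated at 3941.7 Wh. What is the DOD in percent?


E_used = P * t / 60 = 1668.9 * 27.7 / 60 = 770.4755 Wh
DOD = E_used / E_total * 100 = 770.4755 / 3941.7 * 100
DOD = 19.5468 %

19.5468 %


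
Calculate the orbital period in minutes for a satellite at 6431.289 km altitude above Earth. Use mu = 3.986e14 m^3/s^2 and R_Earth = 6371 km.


r = 12802.2890 km = 1.2802289e+07 m
T = 2*pi*sqrt(r^3/mu) = 2*pi*sqrt(2.0982773e+21 / 3.986e14)
T = 14415.9299 s = 240.2655 min

240.2655 minutes


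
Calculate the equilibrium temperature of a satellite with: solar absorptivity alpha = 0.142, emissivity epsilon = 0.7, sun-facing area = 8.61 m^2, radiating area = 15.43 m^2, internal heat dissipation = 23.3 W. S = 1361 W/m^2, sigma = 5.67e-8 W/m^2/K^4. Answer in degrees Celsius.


Numerator = alpha*S*A_sun + Q_int = 0.142*1361*8.61 + 23.3 = 1687.2858 W
Denominator = eps*sigma*A_rad = 0.7*5.67e-8*15.43 = 6.124167e-07 W/K^4
T^4 = 2.7551271e+09 K^4
T = 229.1054 K = -44.0446 C

-44.0446 degrees Celsius


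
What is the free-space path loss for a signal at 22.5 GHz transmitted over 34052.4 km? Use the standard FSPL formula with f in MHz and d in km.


f = 22.5 GHz = 22500.0000 MHz
d = 34052.4 km
FSPL = 32.44 + 20*log10(22500.0000) + 20*log10(34052.4)
FSPL = 32.44 + 87.0437 + 90.6430
FSPL = 210.1266 dB

210.1266 dB


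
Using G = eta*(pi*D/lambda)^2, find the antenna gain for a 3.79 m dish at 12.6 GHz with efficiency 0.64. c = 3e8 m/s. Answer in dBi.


lambda = c/f = 3e8 / 1.26e+10 = 0.02380952 m
G = eta*(pi*D/lambda)^2 = 0.64*(pi*3.79/0.02380952)^2
G = 160050.3839 (linear)
G = 10*log10(160050.3839) = 52.0426 dBi

52.0426 dBi


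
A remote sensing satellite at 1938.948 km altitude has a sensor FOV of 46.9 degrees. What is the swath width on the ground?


FOV = 46.9 deg = 0.8185594 rad
swath = 2 * alt * tan(FOV/2) = 2 * 1938.948 * tan(0.4092797)
swath = 2 * 1938.948 * 0.4337751
swath = 1682.1348 km

1682.1348 km


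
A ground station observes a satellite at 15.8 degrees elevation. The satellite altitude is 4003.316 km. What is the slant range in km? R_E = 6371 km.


h = 4003.316 km, el = 15.8 deg
d = -R_E*sin(el) + sqrt((R_E*sin(el))^2 + 2*R_E*h + h^2)
d = -6371.0000*sin(0.275762) + sqrt((6371.0000*0.2722802)^2 + 2*6371.0000*4003.316 + 4003.316^2)
d = 6634.6494 km

6634.6494 km


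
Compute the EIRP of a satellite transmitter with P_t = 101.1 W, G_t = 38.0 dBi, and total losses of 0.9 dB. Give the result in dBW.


Pt = 101.1 W = 20.0475 dBW
EIRP = Pt_dBW + Gt - losses = 20.0475 + 38.0 - 0.9 = 57.1475 dBW

57.1475 dBW


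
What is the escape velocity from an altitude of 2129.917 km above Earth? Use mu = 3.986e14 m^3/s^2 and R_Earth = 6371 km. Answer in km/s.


r = 6371.0 + 2129.917 = 8500.9170 km = 8.500917e+06 m
v_esc = sqrt(2*mu/r) = sqrt(2*3.986e14 / 8.500917e+06)
v_esc = 9683.9103 m/s = 9.6839 km/s

9.6839 km/s


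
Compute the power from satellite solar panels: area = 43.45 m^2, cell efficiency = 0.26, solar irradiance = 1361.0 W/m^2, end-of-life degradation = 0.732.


P = area * eta * S * degradation
P = 43.45 * 0.26 * 1361.0 * 0.732
P = 11254.6588 W

11254.6588 W


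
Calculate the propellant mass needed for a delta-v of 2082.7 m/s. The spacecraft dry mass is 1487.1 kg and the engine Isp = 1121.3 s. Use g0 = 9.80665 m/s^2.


ve = Isp * g0 = 1121.3 * 9.80665 = 10996.196645 m/s
mass ratio = exp(dv/ve) = exp(2082.7/10996.196645) = 1.20852650
m_prop = m_dry * (mr - 1) = 1487.1 * (1.20852650 - 1)
m_prop = 310.0998 kg

310.0998 kg


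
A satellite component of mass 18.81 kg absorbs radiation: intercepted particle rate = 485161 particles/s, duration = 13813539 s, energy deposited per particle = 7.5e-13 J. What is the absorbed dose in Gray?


Total energy deposited = rate * time * E_per
  = 485161 * 13813539 * 7.5e-13 = 5.0263 J
Dose = E_total / mass = 5.0263 / 18.81
Dose = 0.2672165 Gy

0.2672 Gy


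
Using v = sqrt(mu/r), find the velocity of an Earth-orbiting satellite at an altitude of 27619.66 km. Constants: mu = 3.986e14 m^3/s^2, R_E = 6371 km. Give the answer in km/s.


r = R_E + alt = 6371.0 + 27619.66 = 33990.6600 km = 3.399066e+07 m
v = sqrt(mu/r) = sqrt(3.986e14 / 3.399066e+07) = 3424.4344 m/s = 3.4244 km/s

3.4244 km/s


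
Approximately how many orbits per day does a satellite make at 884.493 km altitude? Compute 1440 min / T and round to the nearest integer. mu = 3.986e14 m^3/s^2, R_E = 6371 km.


r = 7.255493e+06 m
T = 2*pi*sqrt(r^3/mu) = 6150.5168 s = 102.5086 min
revs/day = 1440 / 102.5086 = 14.0476
Rounded: 14 revolutions per day

14 revolutions per day


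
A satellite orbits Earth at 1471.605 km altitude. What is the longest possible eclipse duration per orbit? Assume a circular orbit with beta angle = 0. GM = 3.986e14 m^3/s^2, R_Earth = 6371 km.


r = 7842.6050 km
T = 115.1995 min
Eclipse fraction = arcsin(R_E/r)/pi = arcsin(6371.0000/7842.6050)/pi
= arcsin(0.8123576)/pi = 0.3018162
Eclipse duration = 0.3018162 * 115.1995 = 34.7691 min

34.7691 minutes


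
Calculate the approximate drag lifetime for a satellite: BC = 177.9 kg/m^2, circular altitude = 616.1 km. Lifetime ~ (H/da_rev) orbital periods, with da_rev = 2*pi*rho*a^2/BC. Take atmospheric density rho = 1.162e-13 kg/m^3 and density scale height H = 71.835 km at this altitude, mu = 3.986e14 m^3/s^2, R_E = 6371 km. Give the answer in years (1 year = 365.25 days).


a = R_E + alt = 6987.1000 km = 6.9871e+06 m
da_rev = 2*pi*rho*a^2/BC = 2*pi*1.162e-13*(6.9871e+06)^2/177.9 = 0.200356744 m per revolution
N = H/da_rev = 71835.0000 m / 0.200356744 m = 358535.4724 revolutions
P = 2*pi*sqrt(a^3/mu) = 5812.4156 s
lifetime = N*P = 358535.4724 * 5812.4156 = 2.0839572e+09 s = 24119.8747 days
years = 24119.8747 / 365.25 = 66.0366 years

66.0366 years


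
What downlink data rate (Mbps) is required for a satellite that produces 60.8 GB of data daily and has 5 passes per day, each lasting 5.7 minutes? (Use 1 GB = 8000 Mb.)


total contact time = 5 * 5.7 * 60 = 1710.0000 s
data = 60.8 GB = 486400.0000 Mb
rate = 486400.0000 / 1710.0000 = 284.4444 Mbps

284.4444 Mbps


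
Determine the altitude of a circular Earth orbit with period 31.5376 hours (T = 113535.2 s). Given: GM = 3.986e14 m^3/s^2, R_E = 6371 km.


T = 113535.2 s
r = (mu*T^2/(4*pi^2))^(1/3) = (3.986e14 * 113535.2^2 / (4*pi^2))^(1/3)
r = 5.067723e+07 m = 50677.2304 km
alt = r - R_E = 50677.2304 - 6371 = 44306.2304 km

44306.2304 km


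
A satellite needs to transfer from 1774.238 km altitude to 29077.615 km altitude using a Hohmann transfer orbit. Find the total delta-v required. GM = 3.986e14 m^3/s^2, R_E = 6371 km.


r1 = 8145.2380 km = 8.145238e+06 m
r2 = 35448.6150 km = 3.5448615e+07 m
dv1 = sqrt(mu/r1)*(sqrt(2*r2/(r1+r2)) - 1) = 1925.6396 m/s
dv2 = sqrt(mu/r2)*(1 - sqrt(2*r1/(r1+r2))) = 1303.4182 m/s
total dv = |dv1| + |dv2| = 1925.6396 + 1303.4182 = 3229.0577 m/s = 3.2291 km/s

3.2291 km/s


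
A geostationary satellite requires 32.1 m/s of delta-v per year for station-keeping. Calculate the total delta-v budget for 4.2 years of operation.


dV = rate * years = 32.1 * 4.2
dV = 134.8200 m/s

134.8200 m/s


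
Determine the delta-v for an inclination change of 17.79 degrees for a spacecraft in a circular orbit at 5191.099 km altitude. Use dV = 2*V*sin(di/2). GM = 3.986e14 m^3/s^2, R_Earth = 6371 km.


r = 11562.0990 km = 1.1562099e+07 m
V = sqrt(mu/r) = 5871.5168 m/s
di = 17.79 deg = 0.3104941 rad
dV = 2*V*sin(di/2) = 2*5871.5168*sin(0.155247)
dV = 1815.7568 m/s = 1.8158 km/s

1.8158 km/s


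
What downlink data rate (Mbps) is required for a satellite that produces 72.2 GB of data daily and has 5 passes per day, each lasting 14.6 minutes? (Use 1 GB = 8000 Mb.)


total contact time = 5 * 14.6 * 60 = 4380.0000 s
data = 72.2 GB = 577600.0000 Mb
rate = 577600.0000 / 4380.0000 = 131.8721 Mbps

131.8721 Mbps


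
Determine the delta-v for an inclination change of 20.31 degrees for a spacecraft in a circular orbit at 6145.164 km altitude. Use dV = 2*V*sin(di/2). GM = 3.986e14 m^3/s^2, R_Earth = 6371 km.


r = 12516.1640 km = 1.2516164e+07 m
V = sqrt(mu/r) = 5643.2985 m/s
di = 20.31 deg = 0.3544764 rad
dV = 2*V*sin(di/2) = 2*5643.2985*sin(0.1772382)
dV = 1989.9591 m/s = 1.9900 km/s

1.9900 km/s


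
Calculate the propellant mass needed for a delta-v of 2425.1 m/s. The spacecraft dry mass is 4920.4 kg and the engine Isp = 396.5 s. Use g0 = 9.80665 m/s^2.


ve = Isp * g0 = 396.5 * 9.80665 = 3888.336725 m/s
mass ratio = exp(dv/ve) = exp(2425.1/3888.336725) = 1.86579213
m_prop = m_dry * (mr - 1) = 4920.4 * (1.86579213 - 1)
m_prop = 4260.0436 kg

4260.0436 kg


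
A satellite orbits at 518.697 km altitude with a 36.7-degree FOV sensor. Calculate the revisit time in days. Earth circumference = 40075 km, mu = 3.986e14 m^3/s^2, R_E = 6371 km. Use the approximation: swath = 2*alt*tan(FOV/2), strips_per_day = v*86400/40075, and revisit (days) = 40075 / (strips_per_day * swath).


swath = 2*518.697*tan(0.3202679) = 344.0899 km
v = sqrt(mu/r) = 7606.2148 m/s = 7.6062 km/s
strips/day = v*86400/40075 = 7.6062*86400/40075 = 16.3987
coverage/day = strips * swath = 16.3987 * 344.0899 = 5642.6184 km
revisit = 40075 / 5642.6184 = 7.1022 days

7.1022 days


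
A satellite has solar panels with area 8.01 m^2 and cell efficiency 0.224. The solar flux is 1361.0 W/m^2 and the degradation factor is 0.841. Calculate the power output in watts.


P = area * eta * S * degradation
P = 8.01 * 0.224 * 1361.0 * 0.841
P = 2053.6889 W

2053.6889 W


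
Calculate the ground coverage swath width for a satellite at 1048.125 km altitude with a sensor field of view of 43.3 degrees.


FOV = 43.3 deg = 0.7557276 rad
swath = 2 * alt * tan(FOV/2) = 2 * 1048.125 * tan(0.3778638)
swath = 2 * 1048.125 * 0.3969378
swath = 832.0809 km

832.0809 km


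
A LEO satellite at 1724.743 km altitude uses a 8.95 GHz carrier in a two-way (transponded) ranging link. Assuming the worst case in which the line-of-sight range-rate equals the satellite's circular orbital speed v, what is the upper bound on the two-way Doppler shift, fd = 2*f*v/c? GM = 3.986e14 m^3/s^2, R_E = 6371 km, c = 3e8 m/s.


r = 8.095743e+06 m
v = sqrt(mu/r) = 7016.8193 m/s (worst-case radial velocity)
f = 8.95 GHz = 8.95e+09 Hz
fd = 2*f*v/c = 2*8.95e+09*7016.8193/3.0e+08
fd = 418670.2164 Hz

418670.2164 Hz
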